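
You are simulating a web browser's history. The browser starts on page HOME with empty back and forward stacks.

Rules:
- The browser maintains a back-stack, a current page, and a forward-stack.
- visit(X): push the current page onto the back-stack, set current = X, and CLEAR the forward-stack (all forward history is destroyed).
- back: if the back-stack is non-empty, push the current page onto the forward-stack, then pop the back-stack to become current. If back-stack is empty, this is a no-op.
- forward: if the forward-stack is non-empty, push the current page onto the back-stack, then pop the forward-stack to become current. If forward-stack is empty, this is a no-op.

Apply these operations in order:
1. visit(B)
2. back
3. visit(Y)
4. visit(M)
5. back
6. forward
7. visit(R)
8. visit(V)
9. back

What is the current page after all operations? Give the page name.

After 1 (visit(B)): cur=B back=1 fwd=0
After 2 (back): cur=HOME back=0 fwd=1
After 3 (visit(Y)): cur=Y back=1 fwd=0
After 4 (visit(M)): cur=M back=2 fwd=0
After 5 (back): cur=Y back=1 fwd=1
After 6 (forward): cur=M back=2 fwd=0
After 7 (visit(R)): cur=R back=3 fwd=0
After 8 (visit(V)): cur=V back=4 fwd=0
After 9 (back): cur=R back=3 fwd=1

Answer: R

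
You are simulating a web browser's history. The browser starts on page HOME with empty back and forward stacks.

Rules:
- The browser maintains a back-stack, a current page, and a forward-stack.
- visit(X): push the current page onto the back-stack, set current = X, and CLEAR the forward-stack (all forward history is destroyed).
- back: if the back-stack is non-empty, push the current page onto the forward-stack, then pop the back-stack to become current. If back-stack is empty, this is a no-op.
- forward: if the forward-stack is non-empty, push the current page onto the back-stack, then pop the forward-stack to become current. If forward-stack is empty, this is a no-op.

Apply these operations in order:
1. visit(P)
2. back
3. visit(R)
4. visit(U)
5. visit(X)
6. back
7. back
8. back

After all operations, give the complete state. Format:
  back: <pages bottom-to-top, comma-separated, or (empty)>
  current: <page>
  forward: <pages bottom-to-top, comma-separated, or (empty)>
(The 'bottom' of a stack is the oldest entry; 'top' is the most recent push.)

Answer: back: (empty)
current: HOME
forward: X,U,R

Derivation:
After 1 (visit(P)): cur=P back=1 fwd=0
After 2 (back): cur=HOME back=0 fwd=1
After 3 (visit(R)): cur=R back=1 fwd=0
After 4 (visit(U)): cur=U back=2 fwd=0
After 5 (visit(X)): cur=X back=3 fwd=0
After 6 (back): cur=U back=2 fwd=1
After 7 (back): cur=R back=1 fwd=2
After 8 (back): cur=HOME back=0 fwd=3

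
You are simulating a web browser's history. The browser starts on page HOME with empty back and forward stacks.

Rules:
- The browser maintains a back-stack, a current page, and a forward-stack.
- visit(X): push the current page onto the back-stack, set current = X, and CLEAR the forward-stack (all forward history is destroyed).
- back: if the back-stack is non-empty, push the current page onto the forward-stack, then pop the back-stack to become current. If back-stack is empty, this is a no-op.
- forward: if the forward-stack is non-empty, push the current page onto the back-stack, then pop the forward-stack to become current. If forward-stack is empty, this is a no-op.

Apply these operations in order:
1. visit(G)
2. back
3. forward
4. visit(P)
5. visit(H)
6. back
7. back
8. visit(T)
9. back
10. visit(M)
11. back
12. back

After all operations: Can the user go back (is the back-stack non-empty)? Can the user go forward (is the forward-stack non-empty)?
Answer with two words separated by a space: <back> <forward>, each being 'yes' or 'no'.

Answer: no yes

Derivation:
After 1 (visit(G)): cur=G back=1 fwd=0
After 2 (back): cur=HOME back=0 fwd=1
After 3 (forward): cur=G back=1 fwd=0
After 4 (visit(P)): cur=P back=2 fwd=0
After 5 (visit(H)): cur=H back=3 fwd=0
After 6 (back): cur=P back=2 fwd=1
After 7 (back): cur=G back=1 fwd=2
After 8 (visit(T)): cur=T back=2 fwd=0
After 9 (back): cur=G back=1 fwd=1
After 10 (visit(M)): cur=M back=2 fwd=0
After 11 (back): cur=G back=1 fwd=1
After 12 (back): cur=HOME back=0 fwd=2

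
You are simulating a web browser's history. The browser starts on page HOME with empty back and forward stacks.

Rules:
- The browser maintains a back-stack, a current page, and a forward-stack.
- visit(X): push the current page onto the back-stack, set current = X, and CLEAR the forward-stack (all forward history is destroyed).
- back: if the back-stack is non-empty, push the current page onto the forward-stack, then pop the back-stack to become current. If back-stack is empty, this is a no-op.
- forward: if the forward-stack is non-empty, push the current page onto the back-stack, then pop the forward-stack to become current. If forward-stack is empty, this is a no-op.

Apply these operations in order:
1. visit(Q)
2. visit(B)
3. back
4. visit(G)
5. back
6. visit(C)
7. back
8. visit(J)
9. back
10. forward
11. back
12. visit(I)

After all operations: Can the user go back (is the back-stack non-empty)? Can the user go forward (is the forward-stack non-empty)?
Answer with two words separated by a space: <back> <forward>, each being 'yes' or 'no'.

Answer: yes no

Derivation:
After 1 (visit(Q)): cur=Q back=1 fwd=0
After 2 (visit(B)): cur=B back=2 fwd=0
After 3 (back): cur=Q back=1 fwd=1
After 4 (visit(G)): cur=G back=2 fwd=0
After 5 (back): cur=Q back=1 fwd=1
After 6 (visit(C)): cur=C back=2 fwd=0
After 7 (back): cur=Q back=1 fwd=1
After 8 (visit(J)): cur=J back=2 fwd=0
After 9 (back): cur=Q back=1 fwd=1
After 10 (forward): cur=J back=2 fwd=0
After 11 (back): cur=Q back=1 fwd=1
After 12 (visit(I)): cur=I back=2 fwd=0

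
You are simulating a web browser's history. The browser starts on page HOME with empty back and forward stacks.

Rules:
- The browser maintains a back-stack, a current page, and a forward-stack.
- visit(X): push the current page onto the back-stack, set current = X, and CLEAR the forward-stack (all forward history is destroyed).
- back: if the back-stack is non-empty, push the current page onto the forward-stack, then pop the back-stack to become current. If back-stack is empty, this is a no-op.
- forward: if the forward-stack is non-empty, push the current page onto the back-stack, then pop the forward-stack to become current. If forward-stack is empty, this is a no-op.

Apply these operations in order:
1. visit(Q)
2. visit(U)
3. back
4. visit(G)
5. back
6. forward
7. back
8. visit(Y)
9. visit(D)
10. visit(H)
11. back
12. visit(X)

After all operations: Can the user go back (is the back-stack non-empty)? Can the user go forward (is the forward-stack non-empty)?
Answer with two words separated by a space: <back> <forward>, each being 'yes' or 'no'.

Answer: yes no

Derivation:
After 1 (visit(Q)): cur=Q back=1 fwd=0
After 2 (visit(U)): cur=U back=2 fwd=0
After 3 (back): cur=Q back=1 fwd=1
After 4 (visit(G)): cur=G back=2 fwd=0
After 5 (back): cur=Q back=1 fwd=1
After 6 (forward): cur=G back=2 fwd=0
After 7 (back): cur=Q back=1 fwd=1
After 8 (visit(Y)): cur=Y back=2 fwd=0
After 9 (visit(D)): cur=D back=3 fwd=0
After 10 (visit(H)): cur=H back=4 fwd=0
After 11 (back): cur=D back=3 fwd=1
After 12 (visit(X)): cur=X back=4 fwd=0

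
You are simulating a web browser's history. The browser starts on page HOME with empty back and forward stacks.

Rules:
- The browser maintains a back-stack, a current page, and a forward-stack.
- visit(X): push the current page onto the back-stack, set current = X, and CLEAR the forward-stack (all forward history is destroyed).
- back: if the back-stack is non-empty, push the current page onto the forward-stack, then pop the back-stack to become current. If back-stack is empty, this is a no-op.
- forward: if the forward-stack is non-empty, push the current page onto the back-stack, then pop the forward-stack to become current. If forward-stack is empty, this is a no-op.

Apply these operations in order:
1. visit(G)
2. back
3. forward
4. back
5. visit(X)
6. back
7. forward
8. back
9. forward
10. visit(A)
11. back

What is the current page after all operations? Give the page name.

After 1 (visit(G)): cur=G back=1 fwd=0
After 2 (back): cur=HOME back=0 fwd=1
After 3 (forward): cur=G back=1 fwd=0
After 4 (back): cur=HOME back=0 fwd=1
After 5 (visit(X)): cur=X back=1 fwd=0
After 6 (back): cur=HOME back=0 fwd=1
After 7 (forward): cur=X back=1 fwd=0
After 8 (back): cur=HOME back=0 fwd=1
After 9 (forward): cur=X back=1 fwd=0
After 10 (visit(A)): cur=A back=2 fwd=0
After 11 (back): cur=X back=1 fwd=1

Answer: X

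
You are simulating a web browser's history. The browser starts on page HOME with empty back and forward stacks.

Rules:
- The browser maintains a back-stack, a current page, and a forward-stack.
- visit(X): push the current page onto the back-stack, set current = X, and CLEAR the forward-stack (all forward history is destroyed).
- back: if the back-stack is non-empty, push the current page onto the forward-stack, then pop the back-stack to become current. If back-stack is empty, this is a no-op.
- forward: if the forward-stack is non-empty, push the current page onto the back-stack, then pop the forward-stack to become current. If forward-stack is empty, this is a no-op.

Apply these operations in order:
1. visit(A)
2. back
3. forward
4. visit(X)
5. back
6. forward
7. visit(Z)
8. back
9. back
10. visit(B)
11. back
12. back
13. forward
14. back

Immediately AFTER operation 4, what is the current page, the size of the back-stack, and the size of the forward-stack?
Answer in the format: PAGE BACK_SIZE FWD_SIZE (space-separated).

After 1 (visit(A)): cur=A back=1 fwd=0
After 2 (back): cur=HOME back=0 fwd=1
After 3 (forward): cur=A back=1 fwd=0
After 4 (visit(X)): cur=X back=2 fwd=0

X 2 0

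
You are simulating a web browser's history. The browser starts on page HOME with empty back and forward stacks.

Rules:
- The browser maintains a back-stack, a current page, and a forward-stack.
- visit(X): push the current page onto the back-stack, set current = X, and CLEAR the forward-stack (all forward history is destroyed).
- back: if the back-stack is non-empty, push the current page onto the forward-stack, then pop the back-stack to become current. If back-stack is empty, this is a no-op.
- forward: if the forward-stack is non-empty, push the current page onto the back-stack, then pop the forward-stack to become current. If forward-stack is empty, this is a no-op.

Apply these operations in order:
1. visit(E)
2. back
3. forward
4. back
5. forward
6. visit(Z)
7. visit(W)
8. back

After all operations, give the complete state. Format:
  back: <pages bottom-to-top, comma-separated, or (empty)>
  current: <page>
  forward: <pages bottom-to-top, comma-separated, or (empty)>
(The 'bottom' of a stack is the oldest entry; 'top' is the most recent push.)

After 1 (visit(E)): cur=E back=1 fwd=0
After 2 (back): cur=HOME back=0 fwd=1
After 3 (forward): cur=E back=1 fwd=0
After 4 (back): cur=HOME back=0 fwd=1
After 5 (forward): cur=E back=1 fwd=0
After 6 (visit(Z)): cur=Z back=2 fwd=0
After 7 (visit(W)): cur=W back=3 fwd=0
After 8 (back): cur=Z back=2 fwd=1

Answer: back: HOME,E
current: Z
forward: W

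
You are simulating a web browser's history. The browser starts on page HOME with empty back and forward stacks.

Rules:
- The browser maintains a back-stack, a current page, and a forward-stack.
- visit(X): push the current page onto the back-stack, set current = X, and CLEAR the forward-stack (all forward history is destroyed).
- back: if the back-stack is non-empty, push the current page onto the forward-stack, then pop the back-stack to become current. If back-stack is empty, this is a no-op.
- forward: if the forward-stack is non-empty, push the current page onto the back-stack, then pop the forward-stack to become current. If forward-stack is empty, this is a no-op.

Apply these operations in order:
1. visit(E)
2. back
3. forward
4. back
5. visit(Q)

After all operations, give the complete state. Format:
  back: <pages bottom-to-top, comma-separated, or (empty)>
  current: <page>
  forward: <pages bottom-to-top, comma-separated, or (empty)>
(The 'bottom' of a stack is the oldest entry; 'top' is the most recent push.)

After 1 (visit(E)): cur=E back=1 fwd=0
After 2 (back): cur=HOME back=0 fwd=1
After 3 (forward): cur=E back=1 fwd=0
After 4 (back): cur=HOME back=0 fwd=1
After 5 (visit(Q)): cur=Q back=1 fwd=0

Answer: back: HOME
current: Q
forward: (empty)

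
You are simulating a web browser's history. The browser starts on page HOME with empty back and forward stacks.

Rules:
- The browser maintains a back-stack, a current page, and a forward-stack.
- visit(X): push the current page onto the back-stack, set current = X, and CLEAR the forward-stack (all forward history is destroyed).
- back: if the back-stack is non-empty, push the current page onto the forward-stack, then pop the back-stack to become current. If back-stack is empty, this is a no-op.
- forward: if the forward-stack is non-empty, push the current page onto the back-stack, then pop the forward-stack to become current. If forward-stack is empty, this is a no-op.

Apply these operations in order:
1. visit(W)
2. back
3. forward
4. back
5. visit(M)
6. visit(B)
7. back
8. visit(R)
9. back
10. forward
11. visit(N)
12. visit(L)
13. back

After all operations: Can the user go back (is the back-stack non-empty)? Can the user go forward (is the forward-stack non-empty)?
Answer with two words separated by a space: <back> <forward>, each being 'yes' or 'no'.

Answer: yes yes

Derivation:
After 1 (visit(W)): cur=W back=1 fwd=0
After 2 (back): cur=HOME back=0 fwd=1
After 3 (forward): cur=W back=1 fwd=0
After 4 (back): cur=HOME back=0 fwd=1
After 5 (visit(M)): cur=M back=1 fwd=0
After 6 (visit(B)): cur=B back=2 fwd=0
After 7 (back): cur=M back=1 fwd=1
After 8 (visit(R)): cur=R back=2 fwd=0
After 9 (back): cur=M back=1 fwd=1
After 10 (forward): cur=R back=2 fwd=0
After 11 (visit(N)): cur=N back=3 fwd=0
After 12 (visit(L)): cur=L back=4 fwd=0
After 13 (back): cur=N back=3 fwd=1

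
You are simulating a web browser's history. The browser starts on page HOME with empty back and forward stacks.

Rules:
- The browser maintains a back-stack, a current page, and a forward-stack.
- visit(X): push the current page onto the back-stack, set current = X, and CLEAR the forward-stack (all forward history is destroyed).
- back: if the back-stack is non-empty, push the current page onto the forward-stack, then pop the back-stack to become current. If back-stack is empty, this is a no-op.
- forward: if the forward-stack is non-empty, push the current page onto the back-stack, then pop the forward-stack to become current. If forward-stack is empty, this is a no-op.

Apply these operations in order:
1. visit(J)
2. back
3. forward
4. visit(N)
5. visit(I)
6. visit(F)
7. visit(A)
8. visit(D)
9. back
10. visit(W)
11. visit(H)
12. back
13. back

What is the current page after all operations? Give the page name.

After 1 (visit(J)): cur=J back=1 fwd=0
After 2 (back): cur=HOME back=0 fwd=1
After 3 (forward): cur=J back=1 fwd=0
After 4 (visit(N)): cur=N back=2 fwd=0
After 5 (visit(I)): cur=I back=3 fwd=0
After 6 (visit(F)): cur=F back=4 fwd=0
After 7 (visit(A)): cur=A back=5 fwd=0
After 8 (visit(D)): cur=D back=6 fwd=0
After 9 (back): cur=A back=5 fwd=1
After 10 (visit(W)): cur=W back=6 fwd=0
After 11 (visit(H)): cur=H back=7 fwd=0
After 12 (back): cur=W back=6 fwd=1
After 13 (back): cur=A back=5 fwd=2

Answer: A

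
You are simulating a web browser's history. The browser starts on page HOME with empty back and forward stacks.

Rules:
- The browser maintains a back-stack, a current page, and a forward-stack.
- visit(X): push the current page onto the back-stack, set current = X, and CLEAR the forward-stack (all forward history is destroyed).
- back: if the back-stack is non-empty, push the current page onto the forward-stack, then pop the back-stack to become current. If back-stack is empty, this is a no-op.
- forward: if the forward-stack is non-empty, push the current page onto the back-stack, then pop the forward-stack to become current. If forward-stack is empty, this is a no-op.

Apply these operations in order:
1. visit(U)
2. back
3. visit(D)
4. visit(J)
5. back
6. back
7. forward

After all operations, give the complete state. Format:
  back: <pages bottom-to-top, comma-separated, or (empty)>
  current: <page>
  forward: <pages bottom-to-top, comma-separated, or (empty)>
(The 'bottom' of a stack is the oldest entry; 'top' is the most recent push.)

Answer: back: HOME
current: D
forward: J

Derivation:
After 1 (visit(U)): cur=U back=1 fwd=0
After 2 (back): cur=HOME back=0 fwd=1
After 3 (visit(D)): cur=D back=1 fwd=0
After 4 (visit(J)): cur=J back=2 fwd=0
After 5 (back): cur=D back=1 fwd=1
After 6 (back): cur=HOME back=0 fwd=2
After 7 (forward): cur=D back=1 fwd=1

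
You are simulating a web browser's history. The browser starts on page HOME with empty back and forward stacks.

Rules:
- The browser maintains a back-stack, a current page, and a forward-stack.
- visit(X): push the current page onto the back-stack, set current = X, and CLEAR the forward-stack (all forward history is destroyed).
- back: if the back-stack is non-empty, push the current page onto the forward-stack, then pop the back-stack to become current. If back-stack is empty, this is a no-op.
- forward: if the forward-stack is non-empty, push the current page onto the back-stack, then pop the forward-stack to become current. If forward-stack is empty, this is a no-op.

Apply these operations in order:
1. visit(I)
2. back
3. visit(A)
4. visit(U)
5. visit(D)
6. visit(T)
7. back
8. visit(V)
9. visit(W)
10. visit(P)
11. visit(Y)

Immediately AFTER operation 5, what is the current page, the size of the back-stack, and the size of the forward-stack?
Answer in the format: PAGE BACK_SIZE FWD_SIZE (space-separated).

After 1 (visit(I)): cur=I back=1 fwd=0
After 2 (back): cur=HOME back=0 fwd=1
After 3 (visit(A)): cur=A back=1 fwd=0
After 4 (visit(U)): cur=U back=2 fwd=0
After 5 (visit(D)): cur=D back=3 fwd=0

D 3 0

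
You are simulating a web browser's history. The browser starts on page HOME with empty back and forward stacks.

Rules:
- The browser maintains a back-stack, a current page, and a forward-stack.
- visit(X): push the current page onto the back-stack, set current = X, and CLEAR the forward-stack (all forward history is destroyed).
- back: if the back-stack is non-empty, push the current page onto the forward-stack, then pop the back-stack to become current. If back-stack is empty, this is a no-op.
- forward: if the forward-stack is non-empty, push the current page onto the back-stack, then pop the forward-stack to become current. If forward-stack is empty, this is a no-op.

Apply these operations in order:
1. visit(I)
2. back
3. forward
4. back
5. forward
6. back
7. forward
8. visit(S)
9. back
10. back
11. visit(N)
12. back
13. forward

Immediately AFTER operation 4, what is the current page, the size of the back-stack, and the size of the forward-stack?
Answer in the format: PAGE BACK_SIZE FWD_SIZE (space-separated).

After 1 (visit(I)): cur=I back=1 fwd=0
After 2 (back): cur=HOME back=0 fwd=1
After 3 (forward): cur=I back=1 fwd=0
After 4 (back): cur=HOME back=0 fwd=1

HOME 0 1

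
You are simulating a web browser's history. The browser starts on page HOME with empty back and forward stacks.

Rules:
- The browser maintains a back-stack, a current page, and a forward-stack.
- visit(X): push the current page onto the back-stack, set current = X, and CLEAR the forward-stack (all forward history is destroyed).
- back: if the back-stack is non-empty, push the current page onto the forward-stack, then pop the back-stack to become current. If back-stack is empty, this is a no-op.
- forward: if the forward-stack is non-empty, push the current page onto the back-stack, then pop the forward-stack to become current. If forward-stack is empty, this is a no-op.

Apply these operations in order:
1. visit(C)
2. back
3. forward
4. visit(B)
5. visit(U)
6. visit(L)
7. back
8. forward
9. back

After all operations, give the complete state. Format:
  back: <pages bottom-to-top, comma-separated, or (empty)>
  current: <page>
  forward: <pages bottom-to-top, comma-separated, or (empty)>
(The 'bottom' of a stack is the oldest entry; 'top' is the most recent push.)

After 1 (visit(C)): cur=C back=1 fwd=0
After 2 (back): cur=HOME back=0 fwd=1
After 3 (forward): cur=C back=1 fwd=0
After 4 (visit(B)): cur=B back=2 fwd=0
After 5 (visit(U)): cur=U back=3 fwd=0
After 6 (visit(L)): cur=L back=4 fwd=0
After 7 (back): cur=U back=3 fwd=1
After 8 (forward): cur=L back=4 fwd=0
After 9 (back): cur=U back=3 fwd=1

Answer: back: HOME,C,B
current: U
forward: L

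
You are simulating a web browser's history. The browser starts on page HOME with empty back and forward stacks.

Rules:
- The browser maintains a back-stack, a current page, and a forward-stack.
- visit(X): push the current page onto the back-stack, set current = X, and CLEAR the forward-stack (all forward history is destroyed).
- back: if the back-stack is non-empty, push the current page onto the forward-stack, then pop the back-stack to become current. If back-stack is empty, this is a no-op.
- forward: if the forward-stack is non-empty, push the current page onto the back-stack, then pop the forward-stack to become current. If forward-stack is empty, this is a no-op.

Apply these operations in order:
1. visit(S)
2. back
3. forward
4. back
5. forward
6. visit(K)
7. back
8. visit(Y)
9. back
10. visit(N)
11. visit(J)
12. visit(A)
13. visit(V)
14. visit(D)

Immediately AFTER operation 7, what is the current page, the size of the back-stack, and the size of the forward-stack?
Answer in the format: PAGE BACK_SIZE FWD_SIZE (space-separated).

After 1 (visit(S)): cur=S back=1 fwd=0
After 2 (back): cur=HOME back=0 fwd=1
After 3 (forward): cur=S back=1 fwd=0
After 4 (back): cur=HOME back=0 fwd=1
After 5 (forward): cur=S back=1 fwd=0
After 6 (visit(K)): cur=K back=2 fwd=0
After 7 (back): cur=S back=1 fwd=1

S 1 1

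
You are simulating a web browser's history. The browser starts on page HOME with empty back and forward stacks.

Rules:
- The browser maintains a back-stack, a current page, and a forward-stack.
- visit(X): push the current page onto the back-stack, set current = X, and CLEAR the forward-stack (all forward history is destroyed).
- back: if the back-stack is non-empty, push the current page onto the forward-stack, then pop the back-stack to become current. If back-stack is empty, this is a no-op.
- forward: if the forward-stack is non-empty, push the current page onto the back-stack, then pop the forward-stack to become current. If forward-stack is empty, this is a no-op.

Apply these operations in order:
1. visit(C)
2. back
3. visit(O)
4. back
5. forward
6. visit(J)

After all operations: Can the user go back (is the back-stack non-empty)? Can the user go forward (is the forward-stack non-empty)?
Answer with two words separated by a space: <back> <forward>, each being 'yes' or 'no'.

After 1 (visit(C)): cur=C back=1 fwd=0
After 2 (back): cur=HOME back=0 fwd=1
After 3 (visit(O)): cur=O back=1 fwd=0
After 4 (back): cur=HOME back=0 fwd=1
After 5 (forward): cur=O back=1 fwd=0
After 6 (visit(J)): cur=J back=2 fwd=0

Answer: yes no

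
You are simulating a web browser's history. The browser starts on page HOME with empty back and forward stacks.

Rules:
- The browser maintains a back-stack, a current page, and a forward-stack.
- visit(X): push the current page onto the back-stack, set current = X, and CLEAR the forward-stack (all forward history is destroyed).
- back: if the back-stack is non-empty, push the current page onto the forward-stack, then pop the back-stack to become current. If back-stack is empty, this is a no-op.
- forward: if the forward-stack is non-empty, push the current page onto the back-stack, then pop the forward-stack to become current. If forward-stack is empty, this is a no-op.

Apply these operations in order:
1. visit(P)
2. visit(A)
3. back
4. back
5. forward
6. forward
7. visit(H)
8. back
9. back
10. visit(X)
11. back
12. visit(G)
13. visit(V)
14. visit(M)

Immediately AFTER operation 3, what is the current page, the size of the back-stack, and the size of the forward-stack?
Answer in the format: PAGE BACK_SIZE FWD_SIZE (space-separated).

After 1 (visit(P)): cur=P back=1 fwd=0
After 2 (visit(A)): cur=A back=2 fwd=0
After 3 (back): cur=P back=1 fwd=1

P 1 1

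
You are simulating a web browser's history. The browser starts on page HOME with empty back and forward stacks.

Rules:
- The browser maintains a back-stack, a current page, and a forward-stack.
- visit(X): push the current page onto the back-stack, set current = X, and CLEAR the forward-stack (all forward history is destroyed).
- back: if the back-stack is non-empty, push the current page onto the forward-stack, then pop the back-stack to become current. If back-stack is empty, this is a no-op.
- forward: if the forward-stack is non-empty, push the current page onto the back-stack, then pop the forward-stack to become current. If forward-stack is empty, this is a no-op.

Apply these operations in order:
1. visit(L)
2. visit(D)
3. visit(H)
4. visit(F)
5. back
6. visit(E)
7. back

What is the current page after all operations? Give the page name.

Answer: H

Derivation:
After 1 (visit(L)): cur=L back=1 fwd=0
After 2 (visit(D)): cur=D back=2 fwd=0
After 3 (visit(H)): cur=H back=3 fwd=0
After 4 (visit(F)): cur=F back=4 fwd=0
After 5 (back): cur=H back=3 fwd=1
After 6 (visit(E)): cur=E back=4 fwd=0
After 7 (back): cur=H back=3 fwd=1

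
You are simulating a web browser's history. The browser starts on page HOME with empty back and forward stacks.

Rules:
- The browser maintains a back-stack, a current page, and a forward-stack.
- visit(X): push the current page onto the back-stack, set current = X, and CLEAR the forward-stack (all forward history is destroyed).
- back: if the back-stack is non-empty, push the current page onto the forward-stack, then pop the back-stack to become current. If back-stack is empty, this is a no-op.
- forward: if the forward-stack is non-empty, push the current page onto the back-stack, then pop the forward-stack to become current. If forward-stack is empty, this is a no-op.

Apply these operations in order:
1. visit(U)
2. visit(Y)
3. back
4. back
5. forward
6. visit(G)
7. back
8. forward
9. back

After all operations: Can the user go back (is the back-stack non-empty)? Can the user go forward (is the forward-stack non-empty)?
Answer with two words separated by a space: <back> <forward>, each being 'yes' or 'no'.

After 1 (visit(U)): cur=U back=1 fwd=0
After 2 (visit(Y)): cur=Y back=2 fwd=0
After 3 (back): cur=U back=1 fwd=1
After 4 (back): cur=HOME back=0 fwd=2
After 5 (forward): cur=U back=1 fwd=1
After 6 (visit(G)): cur=G back=2 fwd=0
After 7 (back): cur=U back=1 fwd=1
After 8 (forward): cur=G back=2 fwd=0
After 9 (back): cur=U back=1 fwd=1

Answer: yes yes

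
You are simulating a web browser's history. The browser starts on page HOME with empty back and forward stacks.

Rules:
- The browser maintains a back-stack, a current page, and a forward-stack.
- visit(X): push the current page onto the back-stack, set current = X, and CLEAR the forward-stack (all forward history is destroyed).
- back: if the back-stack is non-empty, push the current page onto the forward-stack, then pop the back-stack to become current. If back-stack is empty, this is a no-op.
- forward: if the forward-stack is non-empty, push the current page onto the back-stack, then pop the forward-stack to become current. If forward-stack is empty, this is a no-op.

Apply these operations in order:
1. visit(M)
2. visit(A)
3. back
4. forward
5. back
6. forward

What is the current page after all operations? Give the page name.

After 1 (visit(M)): cur=M back=1 fwd=0
After 2 (visit(A)): cur=A back=2 fwd=0
After 3 (back): cur=M back=1 fwd=1
After 4 (forward): cur=A back=2 fwd=0
After 5 (back): cur=M back=1 fwd=1
After 6 (forward): cur=A back=2 fwd=0

Answer: A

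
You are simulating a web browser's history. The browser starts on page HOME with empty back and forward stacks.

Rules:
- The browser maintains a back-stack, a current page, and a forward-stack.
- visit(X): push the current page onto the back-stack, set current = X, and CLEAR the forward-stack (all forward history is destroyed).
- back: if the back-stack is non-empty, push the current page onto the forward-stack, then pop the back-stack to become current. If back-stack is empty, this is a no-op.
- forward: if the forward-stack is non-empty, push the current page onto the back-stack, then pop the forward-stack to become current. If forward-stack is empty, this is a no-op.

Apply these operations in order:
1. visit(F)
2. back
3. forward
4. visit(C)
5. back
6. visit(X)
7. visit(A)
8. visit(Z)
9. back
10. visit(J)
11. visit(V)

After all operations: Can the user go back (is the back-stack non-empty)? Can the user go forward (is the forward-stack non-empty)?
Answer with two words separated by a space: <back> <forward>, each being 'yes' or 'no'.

After 1 (visit(F)): cur=F back=1 fwd=0
After 2 (back): cur=HOME back=0 fwd=1
After 3 (forward): cur=F back=1 fwd=0
After 4 (visit(C)): cur=C back=2 fwd=0
After 5 (back): cur=F back=1 fwd=1
After 6 (visit(X)): cur=X back=2 fwd=0
After 7 (visit(A)): cur=A back=3 fwd=0
After 8 (visit(Z)): cur=Z back=4 fwd=0
After 9 (back): cur=A back=3 fwd=1
After 10 (visit(J)): cur=J back=4 fwd=0
After 11 (visit(V)): cur=V back=5 fwd=0

Answer: yes no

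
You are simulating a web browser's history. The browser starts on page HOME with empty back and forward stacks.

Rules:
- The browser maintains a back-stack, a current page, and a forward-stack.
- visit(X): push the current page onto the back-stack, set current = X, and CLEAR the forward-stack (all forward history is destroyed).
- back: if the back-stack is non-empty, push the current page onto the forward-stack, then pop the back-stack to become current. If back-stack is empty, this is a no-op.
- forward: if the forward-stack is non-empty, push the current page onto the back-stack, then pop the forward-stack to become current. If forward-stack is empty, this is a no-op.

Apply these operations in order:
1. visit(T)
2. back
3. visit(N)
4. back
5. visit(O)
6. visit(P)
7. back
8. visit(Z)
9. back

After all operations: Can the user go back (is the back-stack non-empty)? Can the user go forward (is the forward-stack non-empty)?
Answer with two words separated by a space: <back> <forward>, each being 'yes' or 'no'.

Answer: yes yes

Derivation:
After 1 (visit(T)): cur=T back=1 fwd=0
After 2 (back): cur=HOME back=0 fwd=1
After 3 (visit(N)): cur=N back=1 fwd=0
After 4 (back): cur=HOME back=0 fwd=1
After 5 (visit(O)): cur=O back=1 fwd=0
After 6 (visit(P)): cur=P back=2 fwd=0
After 7 (back): cur=O back=1 fwd=1
After 8 (visit(Z)): cur=Z back=2 fwd=0
After 9 (back): cur=O back=1 fwd=1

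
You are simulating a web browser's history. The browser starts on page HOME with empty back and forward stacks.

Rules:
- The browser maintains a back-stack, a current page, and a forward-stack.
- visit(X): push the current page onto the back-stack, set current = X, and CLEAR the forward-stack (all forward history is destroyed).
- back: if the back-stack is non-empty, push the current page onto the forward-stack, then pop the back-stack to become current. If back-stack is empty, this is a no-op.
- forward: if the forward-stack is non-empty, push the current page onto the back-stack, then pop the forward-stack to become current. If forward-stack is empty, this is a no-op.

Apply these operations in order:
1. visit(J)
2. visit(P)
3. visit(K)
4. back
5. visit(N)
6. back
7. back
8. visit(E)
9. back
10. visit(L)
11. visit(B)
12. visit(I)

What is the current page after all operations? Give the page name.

After 1 (visit(J)): cur=J back=1 fwd=0
After 2 (visit(P)): cur=P back=2 fwd=0
After 3 (visit(K)): cur=K back=3 fwd=0
After 4 (back): cur=P back=2 fwd=1
After 5 (visit(N)): cur=N back=3 fwd=0
After 6 (back): cur=P back=2 fwd=1
After 7 (back): cur=J back=1 fwd=2
After 8 (visit(E)): cur=E back=2 fwd=0
After 9 (back): cur=J back=1 fwd=1
After 10 (visit(L)): cur=L back=2 fwd=0
After 11 (visit(B)): cur=B back=3 fwd=0
After 12 (visit(I)): cur=I back=4 fwd=0

Answer: I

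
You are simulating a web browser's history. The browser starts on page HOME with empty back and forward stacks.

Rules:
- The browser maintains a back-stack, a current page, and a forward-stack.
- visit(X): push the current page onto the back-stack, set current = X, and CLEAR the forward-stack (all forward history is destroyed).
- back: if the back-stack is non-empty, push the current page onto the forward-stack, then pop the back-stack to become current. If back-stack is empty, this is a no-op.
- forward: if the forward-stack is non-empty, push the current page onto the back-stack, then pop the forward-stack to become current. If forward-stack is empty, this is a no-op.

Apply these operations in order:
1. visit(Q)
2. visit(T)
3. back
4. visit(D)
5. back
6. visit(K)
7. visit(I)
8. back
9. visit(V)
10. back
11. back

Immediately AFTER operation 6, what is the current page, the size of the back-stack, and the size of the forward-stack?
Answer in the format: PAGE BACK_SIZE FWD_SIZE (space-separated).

After 1 (visit(Q)): cur=Q back=1 fwd=0
After 2 (visit(T)): cur=T back=2 fwd=0
After 3 (back): cur=Q back=1 fwd=1
After 4 (visit(D)): cur=D back=2 fwd=0
After 5 (back): cur=Q back=1 fwd=1
After 6 (visit(K)): cur=K back=2 fwd=0

K 2 0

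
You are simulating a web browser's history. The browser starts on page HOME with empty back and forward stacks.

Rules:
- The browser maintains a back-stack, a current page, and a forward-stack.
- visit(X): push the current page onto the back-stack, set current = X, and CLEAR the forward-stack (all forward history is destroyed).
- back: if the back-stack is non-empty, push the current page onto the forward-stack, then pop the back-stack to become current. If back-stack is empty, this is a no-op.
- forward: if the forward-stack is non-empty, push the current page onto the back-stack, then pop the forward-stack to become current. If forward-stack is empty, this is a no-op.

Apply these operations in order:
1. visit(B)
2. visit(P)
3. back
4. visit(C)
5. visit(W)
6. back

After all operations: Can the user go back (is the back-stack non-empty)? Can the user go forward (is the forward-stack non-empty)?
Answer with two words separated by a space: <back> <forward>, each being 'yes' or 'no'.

Answer: yes yes

Derivation:
After 1 (visit(B)): cur=B back=1 fwd=0
After 2 (visit(P)): cur=P back=2 fwd=0
After 3 (back): cur=B back=1 fwd=1
After 4 (visit(C)): cur=C back=2 fwd=0
After 5 (visit(W)): cur=W back=3 fwd=0
After 6 (back): cur=C back=2 fwd=1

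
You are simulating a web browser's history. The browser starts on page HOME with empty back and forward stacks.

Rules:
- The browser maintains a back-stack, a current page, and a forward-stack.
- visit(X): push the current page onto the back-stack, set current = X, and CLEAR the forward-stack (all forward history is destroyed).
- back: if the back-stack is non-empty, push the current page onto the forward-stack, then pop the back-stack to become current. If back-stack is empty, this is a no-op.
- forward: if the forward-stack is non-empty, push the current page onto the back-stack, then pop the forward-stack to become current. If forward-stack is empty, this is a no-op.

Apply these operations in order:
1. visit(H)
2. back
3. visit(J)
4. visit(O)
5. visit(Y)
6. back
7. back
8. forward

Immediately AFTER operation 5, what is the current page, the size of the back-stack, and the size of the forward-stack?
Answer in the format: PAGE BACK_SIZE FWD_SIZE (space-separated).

After 1 (visit(H)): cur=H back=1 fwd=0
After 2 (back): cur=HOME back=0 fwd=1
After 3 (visit(J)): cur=J back=1 fwd=0
After 4 (visit(O)): cur=O back=2 fwd=0
After 5 (visit(Y)): cur=Y back=3 fwd=0

Y 3 0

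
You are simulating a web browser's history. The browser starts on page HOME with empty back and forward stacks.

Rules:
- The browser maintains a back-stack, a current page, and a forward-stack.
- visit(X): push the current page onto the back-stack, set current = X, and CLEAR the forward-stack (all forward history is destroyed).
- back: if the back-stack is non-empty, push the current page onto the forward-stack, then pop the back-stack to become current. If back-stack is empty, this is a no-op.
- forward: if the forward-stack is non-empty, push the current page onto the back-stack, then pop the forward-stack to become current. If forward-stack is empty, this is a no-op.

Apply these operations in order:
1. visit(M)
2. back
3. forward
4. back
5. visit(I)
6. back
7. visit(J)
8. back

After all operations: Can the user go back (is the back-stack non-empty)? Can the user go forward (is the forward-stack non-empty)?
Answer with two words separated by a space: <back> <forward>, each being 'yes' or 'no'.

Answer: no yes

Derivation:
After 1 (visit(M)): cur=M back=1 fwd=0
After 2 (back): cur=HOME back=0 fwd=1
After 3 (forward): cur=M back=1 fwd=0
After 4 (back): cur=HOME back=0 fwd=1
After 5 (visit(I)): cur=I back=1 fwd=0
After 6 (back): cur=HOME back=0 fwd=1
After 7 (visit(J)): cur=J back=1 fwd=0
After 8 (back): cur=HOME back=0 fwd=1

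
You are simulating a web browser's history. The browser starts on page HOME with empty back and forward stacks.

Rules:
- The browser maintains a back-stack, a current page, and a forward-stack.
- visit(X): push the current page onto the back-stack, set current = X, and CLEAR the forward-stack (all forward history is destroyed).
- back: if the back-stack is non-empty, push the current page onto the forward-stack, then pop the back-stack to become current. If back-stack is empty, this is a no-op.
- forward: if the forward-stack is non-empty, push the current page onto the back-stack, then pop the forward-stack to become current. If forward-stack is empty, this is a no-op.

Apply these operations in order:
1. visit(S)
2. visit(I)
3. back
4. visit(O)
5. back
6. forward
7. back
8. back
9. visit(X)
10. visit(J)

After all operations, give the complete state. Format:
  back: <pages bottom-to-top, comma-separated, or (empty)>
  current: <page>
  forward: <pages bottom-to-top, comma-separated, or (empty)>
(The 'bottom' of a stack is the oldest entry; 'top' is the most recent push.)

Answer: back: HOME,X
current: J
forward: (empty)

Derivation:
After 1 (visit(S)): cur=S back=1 fwd=0
After 2 (visit(I)): cur=I back=2 fwd=0
After 3 (back): cur=S back=1 fwd=1
After 4 (visit(O)): cur=O back=2 fwd=0
After 5 (back): cur=S back=1 fwd=1
After 6 (forward): cur=O back=2 fwd=0
After 7 (back): cur=S back=1 fwd=1
After 8 (back): cur=HOME back=0 fwd=2
After 9 (visit(X)): cur=X back=1 fwd=0
After 10 (visit(J)): cur=J back=2 fwd=0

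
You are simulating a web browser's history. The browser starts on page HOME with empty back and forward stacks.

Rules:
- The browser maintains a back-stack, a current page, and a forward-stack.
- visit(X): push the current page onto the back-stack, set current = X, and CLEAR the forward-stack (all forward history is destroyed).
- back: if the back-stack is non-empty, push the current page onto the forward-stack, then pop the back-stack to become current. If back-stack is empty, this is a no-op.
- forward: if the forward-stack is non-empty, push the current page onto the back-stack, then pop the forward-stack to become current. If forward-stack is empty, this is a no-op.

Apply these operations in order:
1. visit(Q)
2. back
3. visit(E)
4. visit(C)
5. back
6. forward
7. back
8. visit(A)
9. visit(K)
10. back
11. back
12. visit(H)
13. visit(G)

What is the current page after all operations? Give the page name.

After 1 (visit(Q)): cur=Q back=1 fwd=0
After 2 (back): cur=HOME back=0 fwd=1
After 3 (visit(E)): cur=E back=1 fwd=0
After 4 (visit(C)): cur=C back=2 fwd=0
After 5 (back): cur=E back=1 fwd=1
After 6 (forward): cur=C back=2 fwd=0
After 7 (back): cur=E back=1 fwd=1
After 8 (visit(A)): cur=A back=2 fwd=0
After 9 (visit(K)): cur=K back=3 fwd=0
After 10 (back): cur=A back=2 fwd=1
After 11 (back): cur=E back=1 fwd=2
After 12 (visit(H)): cur=H back=2 fwd=0
After 13 (visit(G)): cur=G back=3 fwd=0

Answer: G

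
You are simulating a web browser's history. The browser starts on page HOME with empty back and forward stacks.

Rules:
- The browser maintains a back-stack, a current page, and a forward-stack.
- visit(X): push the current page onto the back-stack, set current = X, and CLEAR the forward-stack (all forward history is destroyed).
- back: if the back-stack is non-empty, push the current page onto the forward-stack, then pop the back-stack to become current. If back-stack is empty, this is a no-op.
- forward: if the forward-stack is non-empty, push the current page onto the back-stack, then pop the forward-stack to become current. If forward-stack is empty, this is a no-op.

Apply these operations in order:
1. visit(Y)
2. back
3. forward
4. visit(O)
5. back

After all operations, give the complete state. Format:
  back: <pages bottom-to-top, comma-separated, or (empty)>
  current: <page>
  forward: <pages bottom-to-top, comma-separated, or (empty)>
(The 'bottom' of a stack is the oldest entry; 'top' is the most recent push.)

After 1 (visit(Y)): cur=Y back=1 fwd=0
After 2 (back): cur=HOME back=0 fwd=1
After 3 (forward): cur=Y back=1 fwd=0
After 4 (visit(O)): cur=O back=2 fwd=0
After 5 (back): cur=Y back=1 fwd=1

Answer: back: HOME
current: Y
forward: O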